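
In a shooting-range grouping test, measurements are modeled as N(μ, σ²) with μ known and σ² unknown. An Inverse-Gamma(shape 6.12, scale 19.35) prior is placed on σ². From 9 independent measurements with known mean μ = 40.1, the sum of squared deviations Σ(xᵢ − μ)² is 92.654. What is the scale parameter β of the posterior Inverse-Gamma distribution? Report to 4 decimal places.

65.6770

With known mean μ and an Inverse-Gamma(α, β) prior on σ², the Normal likelihood is conjugate: posterior is Inv-Gamma(α + n/2, β + Σ(xᵢ−μ)²/2).
Posterior: Inv-Gamma(6.12 + 9/2, 19.35 + 92.654/2) = Inv-Gamma(10.62, 65.6770).
Posterior β = 65.6770.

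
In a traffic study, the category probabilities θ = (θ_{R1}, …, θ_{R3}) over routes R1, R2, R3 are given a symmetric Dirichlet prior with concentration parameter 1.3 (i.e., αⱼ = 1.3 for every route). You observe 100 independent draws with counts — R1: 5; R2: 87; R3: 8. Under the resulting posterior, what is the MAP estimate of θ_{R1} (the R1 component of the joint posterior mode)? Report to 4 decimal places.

The Dirichlet prior is conjugate to the Multinomial likelihood: each posterior αⱼ = prior αⱼ + observed count nⱼ.
Posterior concentration: (6.3, 88.3, 9.3), total = 103.9.
Joint mode component: (α_{R1}−1)/(Σα−K) = 5.3/100.9 = 0.0525.

0.0525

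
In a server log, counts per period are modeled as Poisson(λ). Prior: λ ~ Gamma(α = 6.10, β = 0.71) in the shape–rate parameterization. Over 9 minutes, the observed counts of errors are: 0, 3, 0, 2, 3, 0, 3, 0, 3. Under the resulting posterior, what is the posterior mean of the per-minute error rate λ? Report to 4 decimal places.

With a Gamma(shape α, rate β) prior, the Poisson likelihood is conjugate: the posterior is Gamma(α + ΣXᵢ, β + n).
Sum of counts S = 14 over n = 9 minutes.
Posterior: Gamma(α+S, β+n) = Gamma(6.10+14, 0.71+9) = Gamma(20.10, 9.71).
Posterior mean = α/β = 20.10/9.71 = 2.0700.

2.0700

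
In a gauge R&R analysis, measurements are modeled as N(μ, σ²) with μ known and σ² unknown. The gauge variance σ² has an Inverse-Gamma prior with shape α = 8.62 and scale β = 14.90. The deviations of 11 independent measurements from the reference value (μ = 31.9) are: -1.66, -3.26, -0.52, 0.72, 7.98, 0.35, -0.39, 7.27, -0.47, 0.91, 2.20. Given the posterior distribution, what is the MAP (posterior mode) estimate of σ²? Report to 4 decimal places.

With known mean μ and an Inverse-Gamma(α, β) prior on σ², the Normal likelihood is conjugate: posterior is Inv-Gamma(α + n/2, β + Σ(xᵢ−μ)²/2).
Σ(xᵢ−μ)² = (-1.66)² + (-3.26)² + (-0.52)² + (0.72)² + (7.98)² + (0.35)² + (-0.39)² + (7.27)² + (-0.47)² + (0.91)² + (2.20)² = 136.8689.
Posterior: Inv-Gamma(8.62 + 11/2, 14.90 + 136.8689/2) = Inv-Gamma(14.12, 83.33445).
Mode = β/(α+1) = 83.33445/15.12 = 5.5115.

5.5115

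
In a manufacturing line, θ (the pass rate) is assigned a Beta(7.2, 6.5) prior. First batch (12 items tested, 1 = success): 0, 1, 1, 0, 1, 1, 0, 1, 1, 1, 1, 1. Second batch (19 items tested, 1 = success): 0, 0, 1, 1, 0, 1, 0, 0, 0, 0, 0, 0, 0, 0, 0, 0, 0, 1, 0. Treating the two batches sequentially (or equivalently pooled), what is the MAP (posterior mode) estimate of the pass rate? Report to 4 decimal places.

The Beta prior is conjugate to a Binomial/Bernoulli likelihood; the update adds successes to α and failures to β.
After batch 1: Beta(7.2+9, 6.5+3) = Beta(16.2, 9.5).
After batch 2: Beta(16.2+4, 9.5+15) = Beta(20.2, 24.5).
Mode of Beta(a,b) for a,b>1 is (a−1)/(a+b−2) = 19.2/42.7 = 0.4496.

0.4496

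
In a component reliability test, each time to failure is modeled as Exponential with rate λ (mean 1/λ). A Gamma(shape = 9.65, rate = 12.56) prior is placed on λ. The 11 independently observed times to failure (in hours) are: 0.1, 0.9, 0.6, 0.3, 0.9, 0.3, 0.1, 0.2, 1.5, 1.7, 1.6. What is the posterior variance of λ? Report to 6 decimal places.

0.047914

With a Gamma(shape α, rate β) prior on the exponential rate λ, the posterior after n observations with total T = Σxᵢ is Gamma(α+n, β+T).
Sum of observations T = 8.2 hours; n = 11.
Posterior: Gamma(9.65+11, 12.56+8.2) = Gamma(20.65, 20.76).
Var = α/β² = 0.047914.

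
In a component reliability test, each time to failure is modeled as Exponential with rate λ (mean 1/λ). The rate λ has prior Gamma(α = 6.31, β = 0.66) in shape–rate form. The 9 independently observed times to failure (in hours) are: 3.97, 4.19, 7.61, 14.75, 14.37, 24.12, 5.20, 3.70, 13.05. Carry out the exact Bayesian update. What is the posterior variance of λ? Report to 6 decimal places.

0.001824

With a Gamma(shape α, rate β) prior on the exponential rate λ, the posterior after n observations with total T = Σxᵢ is Gamma(α+n, β+T).
Sum of observations T = 90.96 hours; n = 9.
Posterior: Gamma(6.31+9, 0.66+90.96) = Gamma(15.31, 91.62).
Var = α/β² = 0.001824.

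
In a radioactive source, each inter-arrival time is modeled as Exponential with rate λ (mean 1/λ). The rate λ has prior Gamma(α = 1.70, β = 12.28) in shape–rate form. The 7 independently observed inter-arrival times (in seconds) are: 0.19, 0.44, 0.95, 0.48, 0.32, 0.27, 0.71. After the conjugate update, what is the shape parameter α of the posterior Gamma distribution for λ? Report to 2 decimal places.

8.70

With a Gamma(shape α, rate β) prior on the exponential rate λ, the posterior after n observations with total T = Σxᵢ is Gamma(α+n, β+T).
Sum of observations T = 3.36 seconds; n = 7.
Posterior: Gamma(1.70+7, 12.28+3.36) = Gamma(8.70, 15.64).
Posterior α = 8.70.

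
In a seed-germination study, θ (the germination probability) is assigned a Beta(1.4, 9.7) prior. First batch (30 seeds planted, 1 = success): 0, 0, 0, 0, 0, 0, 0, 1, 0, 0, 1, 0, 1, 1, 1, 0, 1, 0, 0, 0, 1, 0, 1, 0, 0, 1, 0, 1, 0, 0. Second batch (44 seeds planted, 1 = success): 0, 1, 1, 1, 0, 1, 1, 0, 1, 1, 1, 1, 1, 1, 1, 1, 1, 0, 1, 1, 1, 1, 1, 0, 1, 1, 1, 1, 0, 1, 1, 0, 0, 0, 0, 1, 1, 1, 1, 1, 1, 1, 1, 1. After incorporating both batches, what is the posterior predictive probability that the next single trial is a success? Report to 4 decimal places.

The Beta prior is conjugate to a Binomial/Bernoulli likelihood; the update adds successes to α and failures to β.
After batch 1: Beta(1.4+10, 9.7+20) = Beta(11.4, 29.7).
After batch 2: Beta(11.4+34, 29.7+10) = Beta(45.4, 39.7).
For a single future Bernoulli trial, P(success | data) = α/(α+β) = 0.5335.

0.5335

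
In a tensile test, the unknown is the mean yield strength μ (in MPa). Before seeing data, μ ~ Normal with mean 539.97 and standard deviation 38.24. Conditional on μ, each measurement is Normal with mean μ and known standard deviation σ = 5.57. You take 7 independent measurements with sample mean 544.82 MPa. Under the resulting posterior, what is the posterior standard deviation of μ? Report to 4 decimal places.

2.1021

For Normal data with known variance σ², a Normal(μ₀, σ₀²) prior on μ is conjugate. Posterior precision = 1/σ₀² + n/σ²; posterior mean is the precision-weighted average of μ₀ and x̄.
σ₀² = 38.24² = 1462.2976, σ² = 5.57² = 31.0249; σ² + n·σ₀² = 31.0249 + 7·1462.2976 = 10267.1081.
Posterior precision = 1/σ₀² + n/σ² = 1/1462.2976 + 7/31.0249 = (σ² + n·σ₀²)/(σ₀²σ²) = 10267.1081/(1462.2976·31.0249); posterior variance σₙ² = σ₀²σ²/(σ² + n·σ₀²) = 1462.2976·31.0249/10267.1081 = 4.418736.
Posterior SD = √σₙ² = √(1462.2976·31.0249/10267.1081) = 2.1021.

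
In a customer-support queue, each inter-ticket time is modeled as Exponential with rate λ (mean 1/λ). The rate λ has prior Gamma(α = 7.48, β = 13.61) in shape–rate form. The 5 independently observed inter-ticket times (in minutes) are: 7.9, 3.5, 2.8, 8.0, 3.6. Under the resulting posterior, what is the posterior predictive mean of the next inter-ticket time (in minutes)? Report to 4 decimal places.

With a Gamma(shape α, rate β) prior on the exponential rate λ, the posterior after n observations with total T = Σxᵢ is Gamma(α+n, β+T).
Sum of observations T = 25.8 minutes; n = 5.
Posterior: Gamma(7.48+5, 13.61+25.8) = Gamma(12.48, 39.41).
The predictive distribution for the next observation is Lomax; its mean is β/(α−1) = 39.41/11.48 = 3.4329.

3.4329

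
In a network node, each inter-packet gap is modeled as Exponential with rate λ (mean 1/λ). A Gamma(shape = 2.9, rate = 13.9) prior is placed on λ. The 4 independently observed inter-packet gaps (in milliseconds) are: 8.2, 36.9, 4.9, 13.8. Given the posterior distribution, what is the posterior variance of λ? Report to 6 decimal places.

With a Gamma(shape α, rate β) prior on the exponential rate λ, the posterior after n observations with total T = Σxᵢ is Gamma(α+n, β+T).
Sum of observations T = 63.8 milliseconds; n = 4.
Posterior: Gamma(2.9+4, 13.9+63.8) = Gamma(6.9, 77.7).
Var = α/β² = 0.001143.

0.001143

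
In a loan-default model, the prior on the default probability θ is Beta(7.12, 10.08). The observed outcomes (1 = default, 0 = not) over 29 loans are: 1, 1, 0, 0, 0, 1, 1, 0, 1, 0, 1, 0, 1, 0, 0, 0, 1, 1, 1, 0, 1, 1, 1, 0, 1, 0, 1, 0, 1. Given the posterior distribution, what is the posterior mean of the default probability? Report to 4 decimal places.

0.5004

The Beta prior is conjugate to a Binomial/Bernoulli likelihood; the update adds successes to α and failures to β.
Posterior: Beta(α+k, β+n−k) = Beta(7.12+16, 10.08+13) = Beta(23.12, 23.08).
Posterior mean = α/(α+β) = 23.12/46.20 = 0.5004.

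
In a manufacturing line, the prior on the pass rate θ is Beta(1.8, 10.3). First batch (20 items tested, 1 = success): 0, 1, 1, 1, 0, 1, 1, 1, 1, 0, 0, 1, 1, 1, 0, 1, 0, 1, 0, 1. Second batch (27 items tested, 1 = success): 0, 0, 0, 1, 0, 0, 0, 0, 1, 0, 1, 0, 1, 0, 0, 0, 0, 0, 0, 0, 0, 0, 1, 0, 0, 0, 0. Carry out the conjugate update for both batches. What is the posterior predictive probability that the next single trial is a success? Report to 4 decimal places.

The Beta prior is conjugate to a Binomial/Bernoulli likelihood; the update adds successes to α and failures to β.
After batch 1: Beta(1.8+13, 10.3+7) = Beta(14.8, 17.3).
After batch 2: Beta(14.8+5, 17.3+22) = Beta(19.8, 39.3).
For a single future Bernoulli trial, P(success | data) = α/(α+β) = 0.3350.

0.3350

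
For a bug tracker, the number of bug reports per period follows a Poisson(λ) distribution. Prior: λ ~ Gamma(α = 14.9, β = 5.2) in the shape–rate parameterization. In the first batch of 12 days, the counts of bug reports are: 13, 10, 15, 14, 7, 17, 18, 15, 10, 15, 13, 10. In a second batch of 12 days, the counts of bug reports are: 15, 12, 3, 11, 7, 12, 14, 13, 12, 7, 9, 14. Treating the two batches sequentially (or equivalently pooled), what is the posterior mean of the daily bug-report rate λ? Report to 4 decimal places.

With a Gamma(shape α, rate β) prior, the Poisson likelihood is conjugate: the posterior is Gamma(α + ΣXᵢ, β + n).
Batch 1: sum of counts S = 157 over n = 12 days.
After batch 1: Gamma(α+S, β+n) = Gamma(14.9+157, 5.2+12) = Gamma(171.9, 17.2).
Batch 2: sum of counts S = 129 over n = 12 days.
After batch 2: Gamma(α+S, β+n) = Gamma(171.9+129, 17.2+12) = Gamma(300.9, 29.2).
Posterior mean = α/β = 300.9/29.2 = 10.3048.

10.3048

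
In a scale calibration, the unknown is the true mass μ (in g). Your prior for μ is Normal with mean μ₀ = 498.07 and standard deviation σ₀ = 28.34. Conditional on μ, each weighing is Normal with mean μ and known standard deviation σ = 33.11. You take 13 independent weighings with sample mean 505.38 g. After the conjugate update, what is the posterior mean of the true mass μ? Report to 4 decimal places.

504.6854

For Normal data with known variance σ², a Normal(μ₀, σ₀²) prior on μ is conjugate. Posterior precision = 1/σ₀² + n/σ²; posterior mean is the precision-weighted average of μ₀ and x̄.
n·x̄ = 13·505.38 = 6569.94.
σ₀² = 28.34² = 803.1556, σ² = 33.11² = 1096.2721; σ² + n·σ₀² = 1096.2721 + 13·803.1556 = 11537.2949.
Posterior mean = (μ₀/σ₀² + n·x̄/σ²)/(1/σ₀² + n/σ²) = (σ²·μ₀ + σ₀²·n·x̄)/(σ² + n·σ₀²) = (1096.2721·498.07 + 803.1556·6569.94)/11537.2949 = 5822704.347511/11537.2949 = 504.6854.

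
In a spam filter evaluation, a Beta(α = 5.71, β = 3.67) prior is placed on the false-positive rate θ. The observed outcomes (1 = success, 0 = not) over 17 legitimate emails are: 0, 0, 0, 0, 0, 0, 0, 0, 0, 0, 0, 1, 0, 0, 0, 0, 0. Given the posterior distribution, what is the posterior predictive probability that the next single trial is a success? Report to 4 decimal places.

0.2544

The Beta prior is conjugate to a Binomial/Bernoulli likelihood; the update adds successes to α and failures to β.
Posterior: Beta(α+k, β+n−k) = Beta(5.71+1, 3.67+16) = Beta(6.71, 19.67).
For a single future Bernoulli trial, P(success | data) = α/(α+β) = 0.2544.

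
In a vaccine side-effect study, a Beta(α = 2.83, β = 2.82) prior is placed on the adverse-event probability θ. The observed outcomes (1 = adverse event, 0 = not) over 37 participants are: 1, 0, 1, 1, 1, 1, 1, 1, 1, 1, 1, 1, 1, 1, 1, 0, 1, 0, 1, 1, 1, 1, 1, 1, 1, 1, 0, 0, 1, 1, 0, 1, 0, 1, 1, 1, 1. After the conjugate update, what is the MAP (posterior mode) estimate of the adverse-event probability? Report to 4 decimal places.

The Beta prior is conjugate to a Binomial/Bernoulli likelihood; the update adds successes to α and failures to β.
Posterior: Beta(α+k, β+n−k) = Beta(2.83+30, 2.82+7) = Beta(32.83, 9.82).
Mode of Beta(a,b) for a,b>1 is (a−1)/(a+b−2) = 31.83/40.65 = 0.7830.

0.7830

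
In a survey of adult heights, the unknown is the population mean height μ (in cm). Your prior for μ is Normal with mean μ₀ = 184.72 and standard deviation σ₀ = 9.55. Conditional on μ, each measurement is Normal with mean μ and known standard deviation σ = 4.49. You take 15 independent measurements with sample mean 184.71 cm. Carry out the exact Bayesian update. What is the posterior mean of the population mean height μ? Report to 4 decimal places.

184.7101

For Normal data with known variance σ², a Normal(μ₀, σ₀²) prior on μ is conjugate. Posterior precision = 1/σ₀² + n/σ²; posterior mean is the precision-weighted average of μ₀ and x̄.
n·x̄ = 15·184.71 = 2770.65.
σ₀² = 9.55² = 91.2025, σ² = 4.49² = 20.1601; σ² + n·σ₀² = 20.1601 + 15·91.2025 = 1388.1976.
Posterior mean = (μ₀/σ₀² + n·x̄/σ²)/(1/σ₀² + n/σ²) = (σ²·μ₀ + σ₀²·n·x̄)/(σ² + n·σ₀²) = (20.1601·184.72 + 91.2025·2770.65)/1388.1976 = 256414.180297/1388.1976 = 184.7101.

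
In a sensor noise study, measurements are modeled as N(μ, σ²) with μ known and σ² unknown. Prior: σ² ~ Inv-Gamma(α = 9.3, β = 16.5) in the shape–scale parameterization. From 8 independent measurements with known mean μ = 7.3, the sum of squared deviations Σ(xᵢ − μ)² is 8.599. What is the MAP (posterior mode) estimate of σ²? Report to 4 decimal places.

With known mean μ and an Inverse-Gamma(α, β) prior on σ², the Normal likelihood is conjugate: posterior is Inv-Gamma(α + n/2, β + Σ(xᵢ−μ)²/2).
Posterior: Inv-Gamma(9.3 + 8/2, 16.5 + 8.599/2) = Inv-Gamma(13.30, 20.7995).
Mode = β/(α+1) = 20.7995/14.30 = 1.4545.

1.4545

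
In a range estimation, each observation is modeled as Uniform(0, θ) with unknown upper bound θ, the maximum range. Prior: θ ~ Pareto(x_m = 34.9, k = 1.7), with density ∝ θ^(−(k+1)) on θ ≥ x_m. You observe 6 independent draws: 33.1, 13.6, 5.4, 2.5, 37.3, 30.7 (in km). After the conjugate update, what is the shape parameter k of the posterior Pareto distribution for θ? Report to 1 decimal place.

A Pareto(scale x_m, shape k) prior on the upper bound θ of Uniform(0, θ) is conjugate: posterior is Pareto(max(x_m, max xᵢ), k + n).
Sample maximum = 37.3; prior scale x_m = 34.9 → posterior scale = max = 37.3.
Posterior shape = 1.7 + 6 = 7.7.
Posterior shape k = 7.7.

7.7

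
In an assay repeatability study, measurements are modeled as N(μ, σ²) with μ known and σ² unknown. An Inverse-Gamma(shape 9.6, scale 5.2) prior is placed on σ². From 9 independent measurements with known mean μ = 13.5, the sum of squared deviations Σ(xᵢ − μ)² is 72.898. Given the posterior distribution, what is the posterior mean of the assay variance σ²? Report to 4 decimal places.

With known mean μ and an Inverse-Gamma(α, β) prior on σ², the Normal likelihood is conjugate: posterior is Inv-Gamma(α + n/2, β + Σ(xᵢ−μ)²/2).
Posterior: Inv-Gamma(9.6 + 9/2, 5.2 + 72.898/2) = Inv-Gamma(14.10, 41.6490).
E[σ²|data] = β/(α−1) = 41.6490/13.10 = 3.1793.

3.1793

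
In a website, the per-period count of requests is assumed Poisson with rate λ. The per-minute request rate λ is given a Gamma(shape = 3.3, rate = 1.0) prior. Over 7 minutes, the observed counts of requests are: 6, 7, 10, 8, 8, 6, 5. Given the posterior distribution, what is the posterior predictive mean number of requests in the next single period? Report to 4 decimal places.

With a Gamma(shape α, rate β) prior, the Poisson likelihood is conjugate: the posterior is Gamma(α + ΣXᵢ, β + n).
Sum of counts S = 50 over n = 7 minutes.
Posterior: Gamma(α+S, β+n) = Gamma(3.3+50, 1.0+7) = Gamma(53.3, 8.0).
The predictive distribution for one future period is NegBinom with mean α/β = 6.6625.

6.6625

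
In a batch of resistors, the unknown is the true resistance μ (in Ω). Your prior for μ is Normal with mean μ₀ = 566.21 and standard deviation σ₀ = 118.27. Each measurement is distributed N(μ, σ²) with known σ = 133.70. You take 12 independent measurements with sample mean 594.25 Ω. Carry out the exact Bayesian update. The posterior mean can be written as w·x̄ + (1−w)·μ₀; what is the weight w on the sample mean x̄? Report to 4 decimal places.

For Normal data with known variance σ², a Normal(μ₀, σ₀²) prior on μ is conjugate. Posterior precision = 1/σ₀² + n/σ²; posterior mean is the precision-weighted average of μ₀ and x̄.
σ₀² = 118.27² = 13987.7929, σ² = 133.70² = 17875.69. Prior precision 1/σ₀² = 1/13987.7929; data precision n/σ² = 12/17875.69.
w = (n/σ²)/(1/σ₀² + n/σ²) = n·σ₀²/(σ² + n·σ₀²) = 12·13987.7929/(17875.69 + 12·13987.7929) = 167853.5148/185729.2048 = 0.9038.

0.9038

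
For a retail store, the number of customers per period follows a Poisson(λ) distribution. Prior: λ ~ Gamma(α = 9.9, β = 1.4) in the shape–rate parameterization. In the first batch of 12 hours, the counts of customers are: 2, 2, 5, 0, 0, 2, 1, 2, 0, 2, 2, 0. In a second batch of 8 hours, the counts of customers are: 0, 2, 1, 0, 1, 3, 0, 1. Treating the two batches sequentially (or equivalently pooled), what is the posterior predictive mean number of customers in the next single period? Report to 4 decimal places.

With a Gamma(shape α, rate β) prior, the Poisson likelihood is conjugate: the posterior is Gamma(α + ΣXᵢ, β + n).
Batch 1: sum of counts S = 18 over n = 12 hours.
After batch 1: Gamma(α+S, β+n) = Gamma(9.9+18, 1.4+12) = Gamma(27.9, 13.4).
Batch 2: sum of counts S = 8 over n = 8 hours.
After batch 2: Gamma(α+S, β+n) = Gamma(27.9+8, 13.4+8) = Gamma(35.9, 21.4).
The predictive distribution for one future period is NegBinom with mean α/β = 1.6776.

1.6776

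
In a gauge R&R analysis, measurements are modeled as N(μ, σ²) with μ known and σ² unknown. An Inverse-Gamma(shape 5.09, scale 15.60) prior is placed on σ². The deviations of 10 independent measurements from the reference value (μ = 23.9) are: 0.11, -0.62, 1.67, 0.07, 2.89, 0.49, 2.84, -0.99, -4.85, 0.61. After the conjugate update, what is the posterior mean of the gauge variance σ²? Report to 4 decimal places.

With known mean μ and an Inverse-Gamma(α, β) prior on σ², the Normal likelihood is conjugate: posterior is Inv-Gamma(α + n/2, β + Σ(xᵢ−μ)²/2).
Σ(xᵢ−μ)² = (0.11)² + (-0.62)² + (1.67)² + (0.07)² + (2.89)² + (0.49)² + (2.84)² + (-0.99)² + (-4.85)² + (0.61)² = 44.7228.
Posterior: Inv-Gamma(5.09 + 10/2, 15.60 + 44.7228/2) = Inv-Gamma(10.09, 37.96140).
E[σ²|data] = β/(α−1) = 37.96140/9.09 = 4.1762.

4.1762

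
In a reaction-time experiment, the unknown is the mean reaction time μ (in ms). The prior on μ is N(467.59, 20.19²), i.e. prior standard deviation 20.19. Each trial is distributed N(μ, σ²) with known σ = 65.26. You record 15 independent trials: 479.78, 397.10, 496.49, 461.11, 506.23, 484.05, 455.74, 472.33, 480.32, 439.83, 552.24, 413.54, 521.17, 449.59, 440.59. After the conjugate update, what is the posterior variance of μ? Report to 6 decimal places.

For Normal data with known variance σ², a Normal(μ₀, σ₀²) prior on μ is conjugate. Posterior precision = 1/σ₀² + n/σ²; posterior mean is the precision-weighted average of μ₀ and x̄.
σ₀² = 20.19² = 407.6361, σ² = 65.26² = 4258.8676; σ² + n·σ₀² = 4258.8676 + 15·407.6361 = 10373.4091.
Posterior precision = 1/σ₀² + n/σ² = 1/407.6361 + 15/4258.8676 = (σ² + n·σ₀²)/(σ₀²σ²) = 10373.4091/(407.6361·4258.8676); posterior variance σₙ² = σ₀²σ²/(σ² + n·σ₀²) = 407.6361·4258.8676/10373.4091 = 167.357535.

167.357535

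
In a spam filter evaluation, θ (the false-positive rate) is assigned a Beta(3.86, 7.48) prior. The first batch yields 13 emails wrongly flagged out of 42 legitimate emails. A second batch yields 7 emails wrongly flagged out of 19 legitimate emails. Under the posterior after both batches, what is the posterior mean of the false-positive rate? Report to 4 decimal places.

0.3298

The Beta prior is conjugate to a Binomial/Bernoulli likelihood; the update adds successes to α and failures to β.
After batch 1: Beta(3.86+13, 7.48+29) = Beta(16.86, 36.48).
After batch 2: Beta(16.86+7, 36.48+12) = Beta(23.86, 48.48).
Posterior mean = α/(α+β) = 23.86/72.34 = 0.3298.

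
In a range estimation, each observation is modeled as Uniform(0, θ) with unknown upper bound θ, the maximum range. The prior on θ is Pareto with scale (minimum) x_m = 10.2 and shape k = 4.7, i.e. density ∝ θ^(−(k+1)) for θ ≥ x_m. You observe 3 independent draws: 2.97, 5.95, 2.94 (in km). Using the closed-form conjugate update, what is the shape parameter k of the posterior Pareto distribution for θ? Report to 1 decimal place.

7.7

A Pareto(scale x_m, shape k) prior on the upper bound θ of Uniform(0, θ) is conjugate: posterior is Pareto(max(x_m, max xᵢ), k + n).
Sample maximum = 5.95; prior scale x_m = 10.2 → posterior scale = max = 10.20.
Posterior shape = 4.7 + 3 = 7.7.
Posterior shape k = 7.7.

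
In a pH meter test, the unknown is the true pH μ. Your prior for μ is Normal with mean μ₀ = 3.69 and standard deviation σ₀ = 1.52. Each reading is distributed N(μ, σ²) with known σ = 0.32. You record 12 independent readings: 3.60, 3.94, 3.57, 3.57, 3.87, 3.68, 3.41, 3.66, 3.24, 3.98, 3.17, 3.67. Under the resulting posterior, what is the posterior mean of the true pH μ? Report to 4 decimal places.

For Normal data with known variance σ², a Normal(μ₀, σ₀²) prior on μ is conjugate. Posterior precision = 1/σ₀² + n/σ²; posterior mean is the precision-weighted average of μ₀ and x̄.
Σxᵢ = 3.60 + 3.94 + 3.57 + 3.57 + 3.87 + 3.68 + 3.41 + 3.66 + 3.24 + 3.98 + 3.17 + 3.67 = 43.36, so n·x̄ = 43.36.
σ₀² = 1.52² = 2.3104, σ² = 0.32² = 0.1024; σ² + n·σ₀² = 0.1024 + 12·2.3104 = 27.8272.
Posterior mean = (μ₀/σ₀² + n·x̄/σ²)/(1/σ₀² + n/σ²) = (σ²·μ₀ + σ₀²·n·x̄)/(σ² + n·σ₀²) = (0.1024·3.69 + 2.3104·43.36)/27.8272 = 100.5568/27.8272 = 3.6136.

3.6136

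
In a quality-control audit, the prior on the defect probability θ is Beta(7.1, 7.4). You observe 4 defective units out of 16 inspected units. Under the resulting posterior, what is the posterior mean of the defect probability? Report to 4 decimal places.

0.3639

The Beta prior is conjugate to a Binomial/Bernoulli likelihood; the update adds successes to α and failures to β.
Posterior: Beta(α+k, β+n−k) = Beta(7.1+4, 7.4+12) = Beta(11.1, 19.4).
Posterior mean = α/(α+β) = 11.1/30.5 = 0.3639.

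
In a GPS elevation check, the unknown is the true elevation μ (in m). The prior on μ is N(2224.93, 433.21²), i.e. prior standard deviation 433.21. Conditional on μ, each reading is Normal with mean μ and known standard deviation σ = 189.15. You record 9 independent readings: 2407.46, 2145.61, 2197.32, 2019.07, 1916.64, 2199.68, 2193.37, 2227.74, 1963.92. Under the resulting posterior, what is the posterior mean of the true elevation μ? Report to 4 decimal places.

2142.9379

For Normal data with known variance σ², a Normal(μ₀, σ₀²) prior on μ is conjugate. Posterior precision = 1/σ₀² + n/σ²; posterior mean is the precision-weighted average of μ₀ and x̄.
Σxᵢ = 2407.46 + 2145.61 + 2197.32 + 2019.07 + 1916.64 + 2199.68 + 2193.37 + 2227.74 + 1963.92 = 19270.81, so n·x̄ = 19270.81.
σ₀² = 433.21² = 187670.9041, σ² = 189.15² = 35777.7225; σ² + n·σ₀² = 35777.7225 + 9·187670.9041 = 1724815.8594.
Posterior mean = (μ₀/σ₀² + n·x̄/σ²)/(1/σ₀² + n/σ²) = (σ²·μ₀ + σ₀²·n·x̄)/(σ² + n·σ₀²) = (35777.7225·2224.93 + 187670.9041·19270.81)/1724815.8594 = 3696173263.561246/1724815.8594 = 2142.9379.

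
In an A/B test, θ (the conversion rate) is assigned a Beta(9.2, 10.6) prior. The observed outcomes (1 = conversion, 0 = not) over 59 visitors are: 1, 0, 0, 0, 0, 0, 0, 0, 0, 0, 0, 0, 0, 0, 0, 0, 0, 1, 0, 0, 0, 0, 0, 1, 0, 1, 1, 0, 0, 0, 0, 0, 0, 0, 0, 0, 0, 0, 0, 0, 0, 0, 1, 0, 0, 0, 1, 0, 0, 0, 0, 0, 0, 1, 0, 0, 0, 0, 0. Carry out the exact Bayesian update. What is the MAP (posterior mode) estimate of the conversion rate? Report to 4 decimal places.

0.2109

The Beta prior is conjugate to a Binomial/Bernoulli likelihood; the update adds successes to α and failures to β.
Posterior: Beta(α+k, β+n−k) = Beta(9.2+8, 10.6+51) = Beta(17.2, 61.6).
Mode of Beta(a,b) for a,b>1 is (a−1)/(a+b−2) = 16.2/76.8 = 0.2109.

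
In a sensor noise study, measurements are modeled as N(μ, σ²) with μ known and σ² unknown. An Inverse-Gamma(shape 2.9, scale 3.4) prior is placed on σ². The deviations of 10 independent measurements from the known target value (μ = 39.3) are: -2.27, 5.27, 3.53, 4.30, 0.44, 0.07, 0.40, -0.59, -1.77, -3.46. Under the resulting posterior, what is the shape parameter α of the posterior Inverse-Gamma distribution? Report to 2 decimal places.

With known mean μ and an Inverse-Gamma(α, β) prior on σ², the Normal likelihood is conjugate: posterior is Inv-Gamma(α + n/2, β + Σ(xᵢ−μ)²/2).
Σ(xᵢ−μ)² = (-2.27)² + (5.27)² + (3.53)² + (4.30)² + (0.44)² + (0.07)² + (0.40)² + (-0.59)² + (-1.77)² + (-3.46)² = 79.6878.
Posterior: Inv-Gamma(2.9 + 10/2, 3.4 + 79.6878/2) = Inv-Gamma(7.90, 43.24390).
Posterior α = 7.90.

7.90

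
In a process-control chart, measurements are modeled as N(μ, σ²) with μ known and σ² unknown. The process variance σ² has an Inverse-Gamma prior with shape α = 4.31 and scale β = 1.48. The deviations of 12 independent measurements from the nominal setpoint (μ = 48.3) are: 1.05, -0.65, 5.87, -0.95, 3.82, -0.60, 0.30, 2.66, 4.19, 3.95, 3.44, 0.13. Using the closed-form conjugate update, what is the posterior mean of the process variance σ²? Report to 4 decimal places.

5.7450

With known mean μ and an Inverse-Gamma(α, β) prior on σ², the Normal likelihood is conjugate: posterior is Inv-Gamma(α + n/2, β + Σ(xᵢ−μ)²/2).
Σ(xᵢ−μ)² = (1.05)² + (-0.65)² + (5.87)² + (-0.95)² + (3.82)² + (-0.60)² + (0.30)² + (2.66)² + (4.19)² + (3.95)² + (3.44)² + (0.13)² = 104.0115.
Posterior: Inv-Gamma(4.31 + 12/2, 1.48 + 104.0115/2) = Inv-Gamma(10.31, 53.48575).
E[σ²|data] = β/(α−1) = 53.48575/9.31 = 5.7450.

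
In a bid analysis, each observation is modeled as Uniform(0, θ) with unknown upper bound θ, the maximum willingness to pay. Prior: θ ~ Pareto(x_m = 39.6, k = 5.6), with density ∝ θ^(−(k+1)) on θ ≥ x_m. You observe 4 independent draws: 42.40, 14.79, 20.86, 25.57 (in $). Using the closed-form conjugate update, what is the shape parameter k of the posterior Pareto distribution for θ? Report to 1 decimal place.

9.6

A Pareto(scale x_m, shape k) prior on the upper bound θ of Uniform(0, θ) is conjugate: posterior is Pareto(max(x_m, max xᵢ), k + n).
Sample maximum = 42.40; prior scale x_m = 39.6 → posterior scale = max = 42.40.
Posterior shape = 5.6 + 4 = 9.6.
Posterior shape k = 9.6.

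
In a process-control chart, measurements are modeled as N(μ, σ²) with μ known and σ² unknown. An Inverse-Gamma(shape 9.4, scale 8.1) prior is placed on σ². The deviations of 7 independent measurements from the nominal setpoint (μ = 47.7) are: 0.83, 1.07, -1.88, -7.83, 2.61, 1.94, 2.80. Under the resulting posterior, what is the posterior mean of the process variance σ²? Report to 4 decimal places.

4.2560

With known mean μ and an Inverse-Gamma(α, β) prior on σ², the Normal likelihood is conjugate: posterior is Inv-Gamma(α + n/2, β + Σ(xᵢ−μ)²/2).
Σ(xᵢ−μ)² = (0.83)² + (1.07)² + (-1.88)² + (-7.83)² + (2.61)² + (1.94)² + (2.80)² = 85.0928.
Posterior: Inv-Gamma(9.4 + 7/2, 8.1 + 85.0928/2) = Inv-Gamma(12.90, 50.64640).
E[σ²|data] = β/(α−1) = 50.64640/11.90 = 4.2560.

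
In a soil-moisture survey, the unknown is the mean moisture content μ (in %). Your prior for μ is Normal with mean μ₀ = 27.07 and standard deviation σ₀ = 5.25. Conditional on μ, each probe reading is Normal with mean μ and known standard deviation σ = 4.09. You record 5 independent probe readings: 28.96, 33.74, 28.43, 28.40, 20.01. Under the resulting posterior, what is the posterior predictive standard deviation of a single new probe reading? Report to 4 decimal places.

4.4398

For Normal data with known variance σ², a Normal(μ₀, σ₀²) prior on μ is conjugate. Posterior precision = 1/σ₀² + n/σ²; posterior mean is the precision-weighted average of μ₀ and x̄.
σ₀² = 5.25² = 27.5625, σ² = 4.09² = 16.7281; σ² + n·σ₀² = 16.7281 + 5·27.5625 = 154.5406.
Posterior precision = 1/σ₀² + n/σ² = 1/27.5625 + 5/16.7281 = (σ² + n·σ₀²)/(σ₀²σ²) = 154.5406/(27.5625·16.7281); posterior variance σₙ² = σ₀²σ²/(σ² + n·σ₀²) = 27.5625·16.7281/154.5406 = 2.983477.
Predictive variance for one new observation = σₙ² + σ² = 27.5625·16.7281/154.5406 + 16.7281 = σ²·(σ₀² + 154.5406)/154.5406 = 16.7281·182.1031/154.5406 = 19.711577; SD = √(16.7281·182.1031/154.5406) = 4.4398.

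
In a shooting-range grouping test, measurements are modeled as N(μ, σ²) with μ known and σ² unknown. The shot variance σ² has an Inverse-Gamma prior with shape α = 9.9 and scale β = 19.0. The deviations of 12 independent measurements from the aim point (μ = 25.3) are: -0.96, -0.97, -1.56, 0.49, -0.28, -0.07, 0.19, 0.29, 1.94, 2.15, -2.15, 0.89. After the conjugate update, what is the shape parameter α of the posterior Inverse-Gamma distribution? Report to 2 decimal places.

15.90

With known mean μ and an Inverse-Gamma(α, β) prior on σ², the Normal likelihood is conjugate: posterior is Inv-Gamma(α + n/2, β + Σ(xᵢ−μ)²/2).
Σ(xᵢ−μ)² = (-0.96)² + (-0.97)² + (-1.56)² + (0.49)² + (-0.28)² + (-0.07)² + (0.19)² + (0.29)² + (1.94)² + (2.15)² + (-2.15)² + (0.89)² = 18.5404.
Posterior: Inv-Gamma(9.9 + 12/2, 19.0 + 18.5404/2) = Inv-Gamma(15.90, 28.27020).
Posterior α = 15.90.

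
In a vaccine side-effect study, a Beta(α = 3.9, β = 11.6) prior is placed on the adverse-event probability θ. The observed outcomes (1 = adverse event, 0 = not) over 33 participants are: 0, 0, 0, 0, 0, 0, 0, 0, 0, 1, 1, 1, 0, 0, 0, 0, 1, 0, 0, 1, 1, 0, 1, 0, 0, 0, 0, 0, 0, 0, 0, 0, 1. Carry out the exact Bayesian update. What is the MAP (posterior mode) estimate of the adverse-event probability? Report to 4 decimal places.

The Beta prior is conjugate to a Binomial/Bernoulli likelihood; the update adds successes to α and failures to β.
Posterior: Beta(α+k, β+n−k) = Beta(3.9+8, 11.6+25) = Beta(11.9, 36.6).
Mode of Beta(a,b) for a,b>1 is (a−1)/(a+b−2) = 10.9/46.5 = 0.2344.

0.2344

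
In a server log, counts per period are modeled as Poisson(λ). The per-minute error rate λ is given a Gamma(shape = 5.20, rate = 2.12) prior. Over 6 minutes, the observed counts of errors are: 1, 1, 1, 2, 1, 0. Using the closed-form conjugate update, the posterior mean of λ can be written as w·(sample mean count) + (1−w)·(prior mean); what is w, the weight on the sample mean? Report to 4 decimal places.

0.7389

With a Gamma(shape α, rate β) prior, the Poisson likelihood is conjugate: the posterior is Gamma(α + ΣXᵢ, β + n).
Posterior mean = (α₀+S)/(β₀+n) = [n/(β₀+n)]·(S/n) + [β₀/(β₀+n)]·(α₀/β₀), so only n and β₀ enter the weight.
Weight on data w = n/(β₀+n) = 6/(2.12+6) = 6/8.12 = 0.7389.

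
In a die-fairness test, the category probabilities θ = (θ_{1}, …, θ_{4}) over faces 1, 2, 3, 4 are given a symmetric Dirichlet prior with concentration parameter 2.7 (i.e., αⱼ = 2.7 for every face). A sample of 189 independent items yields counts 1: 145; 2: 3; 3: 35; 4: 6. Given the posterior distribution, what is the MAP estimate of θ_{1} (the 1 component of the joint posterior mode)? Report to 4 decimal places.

The Dirichlet prior is conjugate to the Multinomial likelihood: each posterior αⱼ = prior αⱼ + observed count nⱼ.
Posterior concentration: (147.7, 5.7, 37.7, 8.7), total = 199.8.
Joint mode component: (α_{1}−1)/(Σα−K) = 146.7/195.8 = 0.7492.

0.7492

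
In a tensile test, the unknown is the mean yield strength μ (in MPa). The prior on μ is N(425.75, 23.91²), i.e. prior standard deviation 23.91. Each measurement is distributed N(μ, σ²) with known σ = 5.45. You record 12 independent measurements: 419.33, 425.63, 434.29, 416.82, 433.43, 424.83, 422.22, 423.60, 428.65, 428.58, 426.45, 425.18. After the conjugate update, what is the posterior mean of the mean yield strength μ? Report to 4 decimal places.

For Normal data with known variance σ², a Normal(μ₀, σ₀²) prior on μ is conjugate. Posterior precision = 1/σ₀² + n/σ²; posterior mean is the precision-weighted average of μ₀ and x̄.
Σxᵢ = 419.33 + 425.63 + 434.29 + 416.82 + 433.43 + 424.83 + 422.22 + 423.60 + 428.65 + 428.58 + 426.45 + 425.18 = 5109.01, so n·x̄ = 5109.01.
σ₀² = 23.91² = 571.6881, σ² = 5.45² = 29.7025; σ² + n·σ₀² = 29.7025 + 12·571.6881 = 6889.9597.
Posterior mean = (μ₀/σ₀² + n·x̄/σ²)/(1/σ₀² + n/σ²) = (σ²·μ₀ + σ₀²·n·x̄)/(σ² + n·σ₀²) = (29.7025·425.75 + 571.6881·5109.01)/6889.9597 = 2933406.059156/6889.9597 = 425.7508.

425.7508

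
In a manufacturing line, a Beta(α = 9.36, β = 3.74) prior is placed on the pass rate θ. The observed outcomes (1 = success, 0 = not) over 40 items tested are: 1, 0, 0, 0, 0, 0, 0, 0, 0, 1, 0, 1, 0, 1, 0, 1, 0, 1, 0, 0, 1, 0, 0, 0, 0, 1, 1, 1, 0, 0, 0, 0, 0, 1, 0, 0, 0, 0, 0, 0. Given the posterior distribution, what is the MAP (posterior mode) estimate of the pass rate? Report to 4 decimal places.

0.3789

The Beta prior is conjugate to a Binomial/Bernoulli likelihood; the update adds successes to α and failures to β.
Posterior: Beta(α+k, β+n−k) = Beta(9.36+11, 3.74+29) = Beta(20.36, 32.74).
Mode of Beta(a,b) for a,b>1 is (a−1)/(a+b−2) = 19.36/51.10 = 0.3789.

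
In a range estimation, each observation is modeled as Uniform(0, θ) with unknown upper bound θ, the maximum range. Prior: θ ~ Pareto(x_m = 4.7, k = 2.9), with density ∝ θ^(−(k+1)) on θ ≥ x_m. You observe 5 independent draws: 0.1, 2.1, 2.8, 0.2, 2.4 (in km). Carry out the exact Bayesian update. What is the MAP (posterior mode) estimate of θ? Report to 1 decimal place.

A Pareto(scale x_m, shape k) prior on the upper bound θ of Uniform(0, θ) is conjugate: posterior is Pareto(max(x_m, max xᵢ), k + n).
Sample maximum = 2.8; prior scale x_m = 4.7 → posterior scale = max = 4.7.
Posterior shape = 2.9 + 5 = 7.9.
The Pareto density is decreasing on [x_m, ∞), so the mode is x_m = 4.7.

4.7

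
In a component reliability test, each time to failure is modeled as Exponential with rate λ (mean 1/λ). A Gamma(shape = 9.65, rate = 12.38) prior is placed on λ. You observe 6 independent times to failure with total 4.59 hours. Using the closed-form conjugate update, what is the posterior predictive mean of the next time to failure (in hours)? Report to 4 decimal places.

With a Gamma(shape α, rate β) prior on the exponential rate λ, the posterior after n observations with total T = Σxᵢ is Gamma(α+n, β+T).
Posterior: Gamma(9.65+6, 12.38+4.59) = Gamma(15.65, 16.97).
The predictive distribution for the next observation is Lomax; its mean is β/(α−1) = 16.97/14.65 = 1.1584.

1.1584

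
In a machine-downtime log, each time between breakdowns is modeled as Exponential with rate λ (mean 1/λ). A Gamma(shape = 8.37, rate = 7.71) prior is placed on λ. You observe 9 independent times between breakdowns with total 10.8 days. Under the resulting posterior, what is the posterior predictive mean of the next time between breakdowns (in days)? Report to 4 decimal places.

With a Gamma(shape α, rate β) prior on the exponential rate λ, the posterior after n observations with total T = Σxᵢ is Gamma(α+n, β+T).
Posterior: Gamma(8.37+9, 7.71+10.8) = Gamma(17.37, 18.51).
The predictive distribution for the next observation is Lomax; its mean is β/(α−1) = 18.51/16.37 = 1.1307.

1.1307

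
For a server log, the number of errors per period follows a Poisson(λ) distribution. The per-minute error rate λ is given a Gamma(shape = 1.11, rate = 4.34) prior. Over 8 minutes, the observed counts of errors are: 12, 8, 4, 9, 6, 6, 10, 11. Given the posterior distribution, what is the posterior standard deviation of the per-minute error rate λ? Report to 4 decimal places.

With a Gamma(shape α, rate β) prior, the Poisson likelihood is conjugate: the posterior is Gamma(α + ΣXᵢ, β + n).
Sum of counts S = 66 over n = 8 minutes.
Posterior: Gamma(α+S, β+n) = Gamma(1.11+66, 4.34+8) = Gamma(67.11, 12.34).
SD = √α/β = √67.11/12.34 = 0.6639.

0.6639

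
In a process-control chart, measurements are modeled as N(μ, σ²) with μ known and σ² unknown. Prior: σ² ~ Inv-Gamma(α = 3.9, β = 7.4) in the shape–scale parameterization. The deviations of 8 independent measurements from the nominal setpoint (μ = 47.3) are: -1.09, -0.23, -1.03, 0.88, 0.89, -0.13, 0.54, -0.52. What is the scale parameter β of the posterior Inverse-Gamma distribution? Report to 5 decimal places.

With known mean μ and an Inverse-Gamma(α, β) prior on σ², the Normal likelihood is conjugate: posterior is Inv-Gamma(α + n/2, β + Σ(xᵢ−μ)²/2).
Σ(xᵢ−μ)² = (-1.09)² + (-0.23)² + (-1.03)² + (0.88)² + (0.89)² + (-0.13)² + (0.54)² + (-0.52)² = 4.4473.
Posterior: Inv-Gamma(3.9 + 8/2, 7.4 + 4.4473/2) = Inv-Gamma(7.90, 9.62365).
Posterior β = 9.62365.

9.62365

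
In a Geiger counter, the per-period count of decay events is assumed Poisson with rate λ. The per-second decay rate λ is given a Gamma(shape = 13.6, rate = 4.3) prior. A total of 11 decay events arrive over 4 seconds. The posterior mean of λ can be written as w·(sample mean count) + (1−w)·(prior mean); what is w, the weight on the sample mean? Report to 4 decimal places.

With a Gamma(shape α, rate β) prior, the Poisson likelihood is conjugate: the posterior is Gamma(α + ΣXᵢ, β + n).
Posterior mean = (α₀+S)/(β₀+n) = [n/(β₀+n)]·(S/n) + [β₀/(β₀+n)]·(α₀/β₀), so only n and β₀ enter the weight.
Weight on data w = n/(β₀+n) = 4/(4.3+4) = 4/8.3 = 0.4819.

0.4819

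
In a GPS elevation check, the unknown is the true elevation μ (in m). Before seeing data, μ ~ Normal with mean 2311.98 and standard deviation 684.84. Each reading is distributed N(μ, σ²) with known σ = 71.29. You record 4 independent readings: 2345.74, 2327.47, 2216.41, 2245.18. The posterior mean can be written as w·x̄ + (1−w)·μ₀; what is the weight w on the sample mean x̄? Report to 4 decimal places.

0.9973

For Normal data with known variance σ², a Normal(μ₀, σ₀²) prior on μ is conjugate. Posterior precision = 1/σ₀² + n/σ²; posterior mean is the precision-weighted average of μ₀ and x̄.
σ₀² = 684.84² = 469005.8256, σ² = 71.29² = 5082.2641. Prior precision 1/σ₀² = 1/469005.8256; data precision n/σ² = 4/5082.2641.
w = (n/σ²)/(1/σ₀² + n/σ²) = n·σ₀²/(σ² + n·σ₀²) = 4·469005.8256/(5082.2641 + 4·469005.8256) = 1876023.3024/1881105.5665 = 0.9973.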